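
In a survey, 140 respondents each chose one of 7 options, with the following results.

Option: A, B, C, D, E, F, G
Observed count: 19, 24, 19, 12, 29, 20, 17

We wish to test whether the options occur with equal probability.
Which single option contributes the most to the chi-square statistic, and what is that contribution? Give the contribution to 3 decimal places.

Under H₀ each category has probability 1/7, so each expected count is 140/7 = 20.
A: (19 − 20)²/20 = 1/20 = 0.0500
B: (24 − 20)²/20 = 16/20 = 0.8000
C: (19 − 20)²/20 = 1/20 = 0.0500
D: (12 − 20)²/20 = 64/20 = 3.2000
E: (29 − 20)²/20 = 81/20 = 4.0500
F: (20 − 20)²/20 = 0/20 = 0.0000
G: (17 − 20)²/20 = 9/20 = 0.4500
The largest term is for E: 4.050.

E, 4.050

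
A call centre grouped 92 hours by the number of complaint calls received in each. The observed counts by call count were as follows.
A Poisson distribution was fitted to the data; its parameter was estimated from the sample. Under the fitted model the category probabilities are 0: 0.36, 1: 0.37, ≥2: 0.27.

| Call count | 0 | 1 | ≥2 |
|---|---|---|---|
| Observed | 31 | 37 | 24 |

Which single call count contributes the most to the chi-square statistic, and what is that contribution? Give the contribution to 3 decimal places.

1, 0.257

Expected counts E_i = n·p_i: 92×0.36 = 33.12, 92×0.37 = 34.04, 92×0.27 = 24.84.
0: (31 − 33.12)²/33.12 = 4.4944/33.12 = 0.1357
1: (37 − 34.04)²/34.04 = 8.7616/34.04 = 0.2574
≥2: (24 − 24.84)²/24.84 = 0.7056/24.84 = 0.0284
The largest term is for 1: 0.257.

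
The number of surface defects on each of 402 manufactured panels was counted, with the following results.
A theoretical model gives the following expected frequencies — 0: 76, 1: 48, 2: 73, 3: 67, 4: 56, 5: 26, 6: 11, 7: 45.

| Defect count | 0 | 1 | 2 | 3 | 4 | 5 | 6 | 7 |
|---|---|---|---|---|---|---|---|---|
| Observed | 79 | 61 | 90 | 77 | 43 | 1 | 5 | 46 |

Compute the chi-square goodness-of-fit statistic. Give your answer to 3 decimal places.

39.442

cat         O        E   (O−E)²/E
0          79       76     0.1184
1          61       48     3.5208
2          90       73     3.9589
3          77       67     1.4925
4          43       56     3.0179
5           1       26    24.0385
6           5       11     3.2727
7          46       45     0.0222
Sum = 39.442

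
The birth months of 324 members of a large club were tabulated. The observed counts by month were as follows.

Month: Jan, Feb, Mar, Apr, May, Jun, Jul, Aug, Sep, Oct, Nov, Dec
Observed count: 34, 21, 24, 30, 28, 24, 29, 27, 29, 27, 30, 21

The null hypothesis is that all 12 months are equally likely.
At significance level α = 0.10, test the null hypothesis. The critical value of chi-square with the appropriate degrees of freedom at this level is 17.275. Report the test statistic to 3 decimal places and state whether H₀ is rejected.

6.148; do not reject

Under H₀ each category has probability 1/12, so each expected count is 324/12 = 27.
Jan: (34 − 27)²/27 = 49/27 = 1.8148
Feb: (21 − 27)²/27 = 36/27 = 1.3333
Mar: (24 − 27)²/27 = 9/27 = 0.3333
Apr: (30 − 27)²/27 = 9/27 = 0.3333
May: (28 − 27)²/27 = 1/27 = 0.0370
Jun: (24 − 27)²/27 = 9/27 = 0.3333
Jul: (29 − 27)²/27 = 4/27 = 0.1481
Aug: (27 − 27)²/27 = 0/27 = 0.0000
Sep: (29 − 27)²/27 = 4/27 = 0.1481
Oct: (27 − 27)²/27 = 0/27 = 0.0000
Nov: (30 − 27)²/27 = 9/27 = 0.3333
Dec: (21 − 27)²/27 = 36/27 = 1.3333
Sum = 6.148
df = 11. Since 6.148 < 17.275, we do not reject H₀.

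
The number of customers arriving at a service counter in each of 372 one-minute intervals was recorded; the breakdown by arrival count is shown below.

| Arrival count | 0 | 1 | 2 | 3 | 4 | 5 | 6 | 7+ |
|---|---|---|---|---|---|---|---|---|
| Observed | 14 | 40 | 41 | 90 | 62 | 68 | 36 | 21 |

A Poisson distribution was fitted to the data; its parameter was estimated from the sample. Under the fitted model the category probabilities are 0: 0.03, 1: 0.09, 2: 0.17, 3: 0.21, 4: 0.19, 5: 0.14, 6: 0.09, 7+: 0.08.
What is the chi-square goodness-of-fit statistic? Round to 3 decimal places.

20.321

Expected counts E_i = n·p_i: 372×0.03 = 11.16, 372×0.09 = 33.48, 372×0.17 = 63.24, 372×0.21 = 78.12, 372×0.19 = 70.68, 372×0.14 = 52.08, 372×0.09 = 33.48, 372×0.08 = 29.76.
0: (14 − 11.16)²/11.16 = 8.0656/11.16 = 0.7227
1: (40 − 33.48)²/33.48 = 42.5104/33.48 = 1.2697
2: (41 − 63.24)²/63.24 = 494.6176/63.24 = 7.8213
3: (90 − 78.12)²/78.12 = 141.1344/78.12 = 1.8066
4: (62 − 70.68)²/70.68 = 75.3424/70.68 = 1.0660
5: (68 − 52.08)²/52.08 = 253.4464/52.08 = 4.8665
6: (36 − 33.48)²/33.48 = 6.3504/33.48 = 0.1897
7+: (21 − 29.76)²/29.76 = 76.7376/29.76 = 2.5785
Sum = 20.321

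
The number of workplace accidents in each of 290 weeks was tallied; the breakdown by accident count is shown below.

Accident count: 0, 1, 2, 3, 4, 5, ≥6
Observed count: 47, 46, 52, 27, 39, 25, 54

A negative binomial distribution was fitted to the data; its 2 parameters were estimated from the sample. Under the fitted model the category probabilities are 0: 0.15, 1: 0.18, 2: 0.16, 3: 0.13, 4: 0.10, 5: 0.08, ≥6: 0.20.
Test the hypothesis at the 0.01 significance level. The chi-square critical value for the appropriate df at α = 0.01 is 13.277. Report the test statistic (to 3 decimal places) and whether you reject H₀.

Expected counts E_i = n·p_i: 290×0.15 = 43.5, 290×0.18 = 52.2, 290×0.16 = 46.4, 290×0.13 = 37.7, 290×0.10 = 29, 290×0.08 = 23.2, 290×0.20 = 58.
0: (47 − 43.5)²/43.5 = 12.25/43.5 = 0.2816
1: (46 − 52.2)²/52.2 = 38.44/52.2 = 0.7364
2: (52 − 46.4)²/46.4 = 31.36/46.4 = 0.6759
3: (27 − 37.7)²/37.7 = 114.49/37.7 = 3.0369
4: (39 − 29)²/29 = 100/29 = 3.4483
5: (25 − 23.2)²/23.2 = 3.24/23.2 = 0.1397
≥6: (54 − 58)²/58 = 16/58 = 0.2759
Sum = 8.595
df = 4. Since 8.595 < 13.277, we do not reject H₀.

8.595; do not reject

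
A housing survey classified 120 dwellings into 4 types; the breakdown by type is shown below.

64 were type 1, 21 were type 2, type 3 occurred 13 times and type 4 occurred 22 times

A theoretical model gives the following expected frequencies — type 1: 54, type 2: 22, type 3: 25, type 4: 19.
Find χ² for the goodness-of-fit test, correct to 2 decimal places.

χ² = (64−54)²/54 + (21−22)²/22 + (13−25)²/25 + (22−19)²/19
   = 1.852 + 0.045 + 5.760 + 0.474
Sum = 8.13

8.13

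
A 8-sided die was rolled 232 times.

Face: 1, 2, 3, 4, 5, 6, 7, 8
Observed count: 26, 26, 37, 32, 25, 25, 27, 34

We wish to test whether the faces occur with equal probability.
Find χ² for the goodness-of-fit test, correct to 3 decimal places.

5.241

Under H₀ each category has probability 1/8, so each expected count is 232/8 = 29.
cat         O        E   (O−E)²/E
1          26       29     0.3103
2          26       29     0.3103
3          37       29     2.2069
4          32       29     0.3103
5          25       29     0.5517
6          25       29     0.5517
7          27       29     0.1379
8          34       29     0.8621
Sum = 5.241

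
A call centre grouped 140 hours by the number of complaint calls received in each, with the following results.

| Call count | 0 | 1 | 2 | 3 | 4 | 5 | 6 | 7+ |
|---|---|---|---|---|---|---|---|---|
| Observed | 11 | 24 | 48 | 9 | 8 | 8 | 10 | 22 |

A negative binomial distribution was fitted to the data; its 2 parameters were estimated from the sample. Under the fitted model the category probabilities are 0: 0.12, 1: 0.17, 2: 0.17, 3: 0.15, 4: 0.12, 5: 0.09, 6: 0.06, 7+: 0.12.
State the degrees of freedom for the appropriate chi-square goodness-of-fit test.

There are k = 8 categories and 2 parameters estimated from the data, so df = 8 − 1 − 2 = 5.

5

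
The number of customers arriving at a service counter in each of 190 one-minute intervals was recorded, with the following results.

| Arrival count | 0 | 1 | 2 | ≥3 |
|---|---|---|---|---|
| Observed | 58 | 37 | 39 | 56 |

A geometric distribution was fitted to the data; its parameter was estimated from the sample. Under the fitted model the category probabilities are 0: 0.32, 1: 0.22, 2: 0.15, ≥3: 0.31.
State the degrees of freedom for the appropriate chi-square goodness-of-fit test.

2

There are k = 4 categories and 1 parameter estimated from the data, so df = 4 − 1 − 1 = 2.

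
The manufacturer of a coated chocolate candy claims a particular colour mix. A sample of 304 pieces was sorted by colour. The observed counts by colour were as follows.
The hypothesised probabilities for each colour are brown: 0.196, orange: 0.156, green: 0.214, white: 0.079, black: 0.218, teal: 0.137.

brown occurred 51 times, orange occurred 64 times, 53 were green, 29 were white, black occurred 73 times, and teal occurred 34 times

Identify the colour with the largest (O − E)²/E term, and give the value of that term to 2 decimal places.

Expected counts E_i = n·p_i: 304×0.196 = 59.584, 304×0.156 = 47.424, 304×0.214 = 65.056, 304×0.079 = 24.016, 304×0.218 = 66.272, 304×0.137 = 41.648.
cat         O        E   (O−E)²/E
brown      51   59.584      1.237
orange     64   47.424      5.794
green      53   65.056      2.234
white      29   24.016      1.034
black      73   66.272      0.683
teal       34   41.648      1.404
The largest term is for orange: 5.79.

orange, 5.79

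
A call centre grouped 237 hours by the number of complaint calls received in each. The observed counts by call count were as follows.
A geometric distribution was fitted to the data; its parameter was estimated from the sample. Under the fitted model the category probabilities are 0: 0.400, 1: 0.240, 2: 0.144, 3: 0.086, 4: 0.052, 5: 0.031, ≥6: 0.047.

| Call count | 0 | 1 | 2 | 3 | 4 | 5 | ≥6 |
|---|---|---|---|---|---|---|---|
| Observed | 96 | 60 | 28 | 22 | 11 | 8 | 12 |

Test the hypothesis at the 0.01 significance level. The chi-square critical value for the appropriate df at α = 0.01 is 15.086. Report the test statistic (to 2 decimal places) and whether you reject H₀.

Expected counts E_i = n·p_i: 237×0.400 = 94.8, 237×0.240 = 56.88, 237×0.144 = 34.128, 237×0.086 = 20.382, 237×0.052 = 12.324, 237×0.031 = 7.347, 237×0.047 = 11.139.
0: (96 − 94.8)²/94.8 = 1.44/94.8 = 0.015
1: (60 − 56.88)²/56.88 = 9.7344/56.88 = 0.171
2: (28 − 34.128)²/34.128 = 37.552384/34.128 = 1.100
3: (22 − 20.382)²/20.382 = 2.617924/20.382 = 0.128
4: (11 − 12.324)²/12.324 = 1.752976/12.324 = 0.142
5: (8 − 7.347)²/7.347 = 0.426409/7.347 = 0.058
≥6: (12 − 11.139)²/11.139 = 0.741321/11.139 = 0.067
Sum = 1.68
df = 5. Since 1.68 < 15.086, we do not reject H₀.

1.68; do not reject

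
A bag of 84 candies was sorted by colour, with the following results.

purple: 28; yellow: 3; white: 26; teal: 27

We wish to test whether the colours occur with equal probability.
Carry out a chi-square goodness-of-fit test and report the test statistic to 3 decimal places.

Under H₀ each category has probability 1/4, so each expected count is 84/4 = 21.
χ² = (28−21)²/21 + (3−21)²/21 + (26−21)²/21 + (27−21)²/21
   = 2.3333 + 15.4286 + 1.1905 + 1.7143
Sum = 20.667

20.667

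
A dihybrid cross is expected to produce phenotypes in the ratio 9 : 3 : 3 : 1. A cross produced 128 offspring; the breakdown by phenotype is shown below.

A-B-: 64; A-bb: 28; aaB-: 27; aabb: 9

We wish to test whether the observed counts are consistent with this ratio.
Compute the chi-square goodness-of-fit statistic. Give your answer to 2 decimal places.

Ratio total = 16. Expected counts: 128×9/16 = 72, 128×3/16 = 24, 128×3/16 = 24, 128×1/16 = 8.
cat         O        E   (O−E)²/E
A-B-       64       72      0.889
A-bb       28       24      0.667
aaB-       27       24      0.375
aabb        9        8      0.125
Sum = 2.06

2.06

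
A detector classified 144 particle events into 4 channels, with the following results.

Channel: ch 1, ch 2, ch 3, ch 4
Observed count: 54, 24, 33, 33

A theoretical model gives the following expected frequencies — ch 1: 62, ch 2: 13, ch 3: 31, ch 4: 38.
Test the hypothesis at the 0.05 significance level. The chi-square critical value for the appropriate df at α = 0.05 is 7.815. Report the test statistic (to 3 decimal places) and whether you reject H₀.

ch 1: (54 − 62)²/62 = 64/62 = 1.0323
ch 2: (24 − 13)²/13 = 121/13 = 9.3077
ch 3: (33 − 31)²/31 = 4/31 = 0.1290
ch 4: (33 − 38)²/38 = 25/38 = 0.6579
Sum = 11.127
df = 3. Since 11.127 > 7.815, we reject H₀.

11.127; reject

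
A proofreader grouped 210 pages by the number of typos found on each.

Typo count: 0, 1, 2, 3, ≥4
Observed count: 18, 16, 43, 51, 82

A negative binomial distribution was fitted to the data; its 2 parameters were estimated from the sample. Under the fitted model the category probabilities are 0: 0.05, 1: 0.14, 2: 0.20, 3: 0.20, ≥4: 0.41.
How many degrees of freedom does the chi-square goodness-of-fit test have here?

There are k = 5 categories and 2 parameters estimated from the data, so df = 5 − 1 − 2 = 2.

2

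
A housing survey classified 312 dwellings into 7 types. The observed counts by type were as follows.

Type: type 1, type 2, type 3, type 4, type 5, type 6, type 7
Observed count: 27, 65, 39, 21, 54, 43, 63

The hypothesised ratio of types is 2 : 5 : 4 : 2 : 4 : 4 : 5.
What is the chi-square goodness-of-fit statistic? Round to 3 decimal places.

4.275

Ratio total = 26. Expected counts: 312×2/26 = 24, 312×5/26 = 60, 312×4/26 = 48, 312×2/26 = 24, 312×4/26 = 48, 312×4/26 = 48, 312×5/26 = 60.
χ² = (27−24)²/24 + (65−60)²/60 + (39−48)²/48 + (21−24)²/24 + (54−48)²/48 + (43−48)²/48 + (63−60)²/60
   = 0.3750 + 0.4167 + 1.6875 + 0.3750 + 0.7500 + 0.5208 + 0.1500
Sum = 4.275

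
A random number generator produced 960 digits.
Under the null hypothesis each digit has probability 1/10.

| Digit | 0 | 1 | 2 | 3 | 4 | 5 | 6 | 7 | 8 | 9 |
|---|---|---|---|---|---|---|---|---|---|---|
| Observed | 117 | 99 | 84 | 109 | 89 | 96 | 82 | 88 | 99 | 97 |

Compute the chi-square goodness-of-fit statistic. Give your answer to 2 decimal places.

Under H₀ each category has probability 1/10, so each expected count is 960/10 = 96.
χ² = (117−96)²/96 + (99−96)²/96 + (84−96)²/96 + (109−96)²/96 + (89−96)²/96 + (96−96)²/96 + (82−96)²/96 + (88−96)²/96 + (99−96)²/96 + (97−96)²/96
   = 4.594 + 0.094 + 1.500 + 1.760 + 0.510 + 0.000 + 2.042 + 0.667 + 0.094 + 0.010
Sum = 11.27

11.27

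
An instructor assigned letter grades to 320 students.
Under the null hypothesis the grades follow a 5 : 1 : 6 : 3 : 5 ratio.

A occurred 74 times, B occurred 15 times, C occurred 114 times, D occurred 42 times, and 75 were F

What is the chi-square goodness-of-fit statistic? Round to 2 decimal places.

4.95

Ratio total = 20. Expected counts: 320×5/20 = 80, 320×1/20 = 16, 320×6/20 = 96, 320×3/20 = 48, 320×5/20 = 80.
cat         O        E   (O−E)²/E
A          74       80      0.450
B          15       16      0.063
C         114       96      3.375
D          42       48      0.750
F          75       80      0.313
Sum = 4.95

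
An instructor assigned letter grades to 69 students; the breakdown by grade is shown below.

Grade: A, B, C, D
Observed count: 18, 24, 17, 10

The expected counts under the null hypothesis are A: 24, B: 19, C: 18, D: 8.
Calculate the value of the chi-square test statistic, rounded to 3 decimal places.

χ² = (18−24)²/24 + (24−19)²/19 + (17−18)²/18 + (10−8)²/8
   = 1.5000 + 1.3158 + 0.0556 + 0.5000
Sum = 3.371

3.371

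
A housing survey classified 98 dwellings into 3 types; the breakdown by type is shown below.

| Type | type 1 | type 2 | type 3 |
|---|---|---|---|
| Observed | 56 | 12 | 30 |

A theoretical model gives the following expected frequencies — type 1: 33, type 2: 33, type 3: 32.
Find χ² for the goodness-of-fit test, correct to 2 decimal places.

type 1: (56 − 33)²/33 = 529/33 = 16.030
type 2: (12 − 33)²/33 = 441/33 = 13.364
type 3: (30 − 32)²/32 = 4/32 = 0.125
Sum = 29.52

29.52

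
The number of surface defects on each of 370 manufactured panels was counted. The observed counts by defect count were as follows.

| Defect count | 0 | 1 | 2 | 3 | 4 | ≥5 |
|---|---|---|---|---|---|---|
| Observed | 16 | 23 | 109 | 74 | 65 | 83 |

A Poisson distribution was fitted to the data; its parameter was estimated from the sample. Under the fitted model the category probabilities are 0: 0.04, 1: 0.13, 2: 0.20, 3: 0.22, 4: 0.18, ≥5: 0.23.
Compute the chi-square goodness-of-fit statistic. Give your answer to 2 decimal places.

30.51

Expected counts E_i = n·p_i: 370×0.04 = 14.8, 370×0.13 = 48.1, 370×0.20 = 74, 370×0.22 = 81.4, 370×0.18 = 66.6, 370×0.23 = 85.1.
0: (16 − 14.8)²/14.8 = 1.44/14.8 = 0.097
1: (23 − 48.1)²/48.1 = 630.01/48.1 = 13.098
2: (109 − 74)²/74 = 1225/74 = 16.554
3: (74 − 81.4)²/81.4 = 54.76/81.4 = 0.673
4: (65 − 66.6)²/66.6 = 2.56/66.6 = 0.038
≥5: (83 − 85.1)²/85.1 = 4.41/85.1 = 0.052
Sum = 30.51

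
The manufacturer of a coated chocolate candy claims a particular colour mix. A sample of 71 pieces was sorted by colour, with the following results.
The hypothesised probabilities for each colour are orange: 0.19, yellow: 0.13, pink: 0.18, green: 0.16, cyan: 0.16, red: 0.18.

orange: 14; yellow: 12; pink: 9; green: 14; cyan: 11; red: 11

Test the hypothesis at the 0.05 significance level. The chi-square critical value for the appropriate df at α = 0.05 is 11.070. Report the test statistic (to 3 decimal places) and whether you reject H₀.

Expected counts E_i = n·p_i: 71×0.19 = 13.49, 71×0.13 = 9.23, 71×0.18 = 12.78, 71×0.16 = 11.36, 71×0.16 = 11.36, 71×0.18 = 12.78.
cat         O        E   (O−E)²/E
orange     14    13.49     0.0193
yellow     12     9.23     0.8313
pink        9    12.78     1.1180
green      14    11.36     0.6135
cyan       11    11.36     0.0114
red        11    12.78     0.2479
Sum = 2.841
df = 5. Since 2.841 < 11.070, we do not reject H₀.

2.841; do not reject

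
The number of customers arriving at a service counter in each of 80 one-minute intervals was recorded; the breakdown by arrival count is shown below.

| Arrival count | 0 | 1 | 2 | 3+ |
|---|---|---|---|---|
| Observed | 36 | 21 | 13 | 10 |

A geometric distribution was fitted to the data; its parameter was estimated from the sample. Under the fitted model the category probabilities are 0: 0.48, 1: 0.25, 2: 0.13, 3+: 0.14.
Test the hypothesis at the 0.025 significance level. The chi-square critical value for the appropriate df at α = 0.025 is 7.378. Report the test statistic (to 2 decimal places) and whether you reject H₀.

Expected counts E_i = n·p_i: 80×0.48 = 38.4, 80×0.25 = 20, 80×0.13 = 10.4, 80×0.14 = 11.2.
χ² = (36−38.4)²/38.4 + (21−20)²/20 + (13−10.4)²/10.4 + (10−11.2)²/11.2
   = 0.150 + 0.050 + 0.650 + 0.129
Sum = 0.98
df = 2. Since 0.98 < 7.378, we do not reject H₀.

0.98; do not reject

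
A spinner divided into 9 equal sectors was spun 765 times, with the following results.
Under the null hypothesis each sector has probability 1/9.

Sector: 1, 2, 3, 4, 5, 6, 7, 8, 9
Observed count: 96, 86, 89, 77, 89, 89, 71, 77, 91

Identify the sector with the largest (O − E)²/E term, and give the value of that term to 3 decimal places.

7, 2.306

Expected count for each of the 9 categories: 765/9 = 85.
1: (96 − 85)²/85 = 121/85 = 1.4235
2: (86 − 85)²/85 = 1/85 = 0.0118
3: (89 − 85)²/85 = 16/85 = 0.1882
4: (77 − 85)²/85 = 64/85 = 0.7529
5: (89 − 85)²/85 = 16/85 = 0.1882
6: (89 − 85)²/85 = 16/85 = 0.1882
7: (71 − 85)²/85 = 196/85 = 2.3059
8: (77 − 85)²/85 = 64/85 = 0.7529
9: (91 − 85)²/85 = 36/85 = 0.4235
The largest term is for 7: 2.306.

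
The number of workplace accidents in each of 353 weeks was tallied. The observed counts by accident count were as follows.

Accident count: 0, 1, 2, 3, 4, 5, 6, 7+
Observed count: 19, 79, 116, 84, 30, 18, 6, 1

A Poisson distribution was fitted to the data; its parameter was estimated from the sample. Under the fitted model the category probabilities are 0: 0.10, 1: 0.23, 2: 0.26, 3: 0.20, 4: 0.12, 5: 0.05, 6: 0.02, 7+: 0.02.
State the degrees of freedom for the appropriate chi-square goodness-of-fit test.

There are k = 8 categories and 1 parameter estimated from the data, so df = 8 − 1 − 1 = 6.

6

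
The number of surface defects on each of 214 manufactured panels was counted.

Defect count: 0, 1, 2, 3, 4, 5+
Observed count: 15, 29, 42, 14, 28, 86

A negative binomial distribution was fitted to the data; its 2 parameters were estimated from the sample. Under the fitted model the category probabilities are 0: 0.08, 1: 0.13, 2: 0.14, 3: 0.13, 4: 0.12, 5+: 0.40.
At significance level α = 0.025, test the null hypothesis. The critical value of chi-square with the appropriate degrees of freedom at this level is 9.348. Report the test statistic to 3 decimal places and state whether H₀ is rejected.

12.228; reject

Expected counts E_i = n·p_i: 214×0.08 = 17.12, 214×0.13 = 27.82, 214×0.14 = 29.96, 214×0.13 = 27.82, 214×0.12 = 25.68, 214×0.40 = 85.6.
cat         O        E   (O−E)²/E
0          15    17.12     0.2625
1          29    27.82     0.0501
2          42    29.96     4.8385
3          14    27.82     6.8653
4          28    25.68     0.2096
5+         86     85.6     0.0019
Sum = 12.228
df = 3. Since 12.228 > 9.348, we reject H₀.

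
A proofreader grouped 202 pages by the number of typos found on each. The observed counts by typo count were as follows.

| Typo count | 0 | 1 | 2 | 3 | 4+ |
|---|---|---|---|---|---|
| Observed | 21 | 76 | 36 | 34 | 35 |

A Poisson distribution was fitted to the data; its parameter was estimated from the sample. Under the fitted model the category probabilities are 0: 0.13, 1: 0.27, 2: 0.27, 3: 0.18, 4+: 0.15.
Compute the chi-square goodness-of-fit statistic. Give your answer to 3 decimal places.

16.682

Expected counts E_i = n·p_i: 202×0.13 = 26.26, 202×0.27 = 54.54, 202×0.27 = 54.54, 202×0.18 = 36.36, 202×0.15 = 30.3.
cat         O        E   (O−E)²/E
0          21    26.26     1.0536
1          76    54.54     8.4439
2          36    54.54     6.3024
3          34    36.36     0.1532
4+         35     30.3     0.7290
Sum = 16.682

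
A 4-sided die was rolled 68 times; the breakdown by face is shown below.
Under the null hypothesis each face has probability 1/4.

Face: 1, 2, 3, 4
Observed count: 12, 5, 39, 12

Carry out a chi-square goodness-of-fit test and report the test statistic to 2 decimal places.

39.88

Under H₀ each category has probability 1/4, so each expected count is 68/4 = 17.
χ² = (12−17)²/17 + (5−17)²/17 + (39−17)²/17 + (12−17)²/17
   = 1.471 + 8.471 + 28.471 + 1.471
Sum = 39.88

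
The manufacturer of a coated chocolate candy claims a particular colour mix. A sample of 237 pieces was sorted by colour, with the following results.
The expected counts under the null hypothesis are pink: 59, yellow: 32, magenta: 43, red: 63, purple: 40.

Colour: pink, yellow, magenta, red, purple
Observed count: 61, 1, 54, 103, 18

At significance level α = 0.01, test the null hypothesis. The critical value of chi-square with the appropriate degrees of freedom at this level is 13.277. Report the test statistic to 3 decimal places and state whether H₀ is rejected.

70.410; reject

cat          O        E   (O−E)²/E
pink        61       59     0.0678
yellow       1       32    30.0313
magenta     54       43     2.8140
red        103       63    25.3968
purple      18       40    12.1000
Sum = 70.410
df = 4. Since 70.410 > 13.277, we reject H₀.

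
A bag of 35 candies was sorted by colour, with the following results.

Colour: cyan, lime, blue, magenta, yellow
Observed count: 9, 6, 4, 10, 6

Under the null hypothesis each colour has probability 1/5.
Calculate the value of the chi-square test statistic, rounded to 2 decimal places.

Expected count for each of the 5 categories: 35/5 = 7.
χ² = (9−7)²/7 + (6−7)²/7 + (4−7)²/7 + (10−7)²/7 + (6−7)²/7
   = 0.571 + 0.143 + 1.286 + 1.286 + 0.143
Sum = 3.43

3.43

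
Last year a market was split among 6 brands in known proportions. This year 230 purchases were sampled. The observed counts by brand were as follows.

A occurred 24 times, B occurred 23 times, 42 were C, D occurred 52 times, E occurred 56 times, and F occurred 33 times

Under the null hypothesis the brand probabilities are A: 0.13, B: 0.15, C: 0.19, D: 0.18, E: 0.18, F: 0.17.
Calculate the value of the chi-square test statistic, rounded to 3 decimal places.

Expected counts E_i = n·p_i: 230×0.13 = 29.9, 230×0.15 = 34.5, 230×0.19 = 43.7, 230×0.18 = 41.4, 230×0.18 = 41.4, 230×0.17 = 39.1.
χ² = (24−29.9)²/29.9 + (23−34.5)²/34.5 + (42−43.7)²/43.7 + (52−41.4)²/41.4 + (56−41.4)²/41.4 + (33−39.1)²/39.1
   = 1.1642 + 3.8333 + 0.0661 + 2.7140 + 5.1488 + 0.9517
Sum = 13.878

13.878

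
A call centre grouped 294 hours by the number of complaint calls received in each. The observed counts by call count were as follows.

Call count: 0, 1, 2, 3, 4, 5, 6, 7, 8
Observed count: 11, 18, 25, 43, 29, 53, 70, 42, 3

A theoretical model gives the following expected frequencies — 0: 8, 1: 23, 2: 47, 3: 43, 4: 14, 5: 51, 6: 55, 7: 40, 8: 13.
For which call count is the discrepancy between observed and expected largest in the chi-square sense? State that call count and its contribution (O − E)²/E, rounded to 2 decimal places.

cat         O        E   (O−E)²/E
0          11        8      1.125
1          18       23      1.087
2          25       47     10.298
3          43       43      0.000
4          29       14     16.071
5          53       51      0.078
6          70       55      4.091
7          42       40      0.100
8           3       13      7.692
The largest term is for 4: 16.07.

4, 16.07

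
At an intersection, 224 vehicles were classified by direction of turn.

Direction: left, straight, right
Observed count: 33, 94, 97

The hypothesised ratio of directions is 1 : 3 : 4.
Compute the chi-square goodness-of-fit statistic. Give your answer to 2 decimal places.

Ratio total = 8. Expected counts: 224×1/8 = 28, 224×3/8 = 84, 224×4/8 = 112.
χ² = (33−28)²/28 + (94−84)²/84 + (97−112)²/112
   = 0.893 + 1.190 + 2.009
Sum = 4.09

4.09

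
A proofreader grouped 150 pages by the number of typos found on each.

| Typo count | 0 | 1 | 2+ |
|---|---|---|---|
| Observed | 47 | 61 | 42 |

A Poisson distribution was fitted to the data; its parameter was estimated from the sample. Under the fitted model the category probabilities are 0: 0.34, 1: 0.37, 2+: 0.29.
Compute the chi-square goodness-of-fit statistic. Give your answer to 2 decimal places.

0.91

Expected counts E_i = n·p_i: 150×0.34 = 51, 150×0.37 = 55.5, 150×0.29 = 43.5.
0: (47 − 51)²/51 = 16/51 = 0.314
1: (61 − 55.5)²/55.5 = 30.25/55.5 = 0.545
2+: (42 − 43.5)²/43.5 = 2.25/43.5 = 0.052
Sum = 0.91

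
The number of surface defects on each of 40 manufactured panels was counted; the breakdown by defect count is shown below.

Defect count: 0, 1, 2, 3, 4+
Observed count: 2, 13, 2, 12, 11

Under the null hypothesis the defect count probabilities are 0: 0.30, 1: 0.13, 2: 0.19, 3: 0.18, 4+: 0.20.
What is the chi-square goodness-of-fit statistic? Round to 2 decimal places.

28.48

Expected counts E_i = n·p_i: 40×0.30 = 12, 40×0.13 = 5.2, 40×0.19 = 7.6, 40×0.18 = 7.2, 40×0.20 = 8.
0: (2 − 12)²/12 = 100/12 = 8.333
1: (13 − 5.2)²/5.2 = 60.84/5.2 = 11.700
2: (2 − 7.6)²/7.6 = 31.36/7.6 = 4.126
3: (12 − 7.2)²/7.2 = 23.04/7.2 = 3.200
4+: (11 − 8)²/8 = 9/8 = 1.125
Sum = 28.48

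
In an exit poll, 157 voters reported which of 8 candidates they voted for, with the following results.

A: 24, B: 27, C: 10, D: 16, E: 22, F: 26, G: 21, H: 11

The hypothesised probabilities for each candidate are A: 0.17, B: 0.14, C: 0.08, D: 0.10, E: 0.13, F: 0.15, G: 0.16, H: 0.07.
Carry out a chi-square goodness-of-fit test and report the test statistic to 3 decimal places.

Expected counts E_i = n·p_i: 157×0.17 = 26.69, 157×0.14 = 21.98, 157×0.08 = 12.56, 157×0.10 = 15.7, 157×0.13 = 20.41, 157×0.15 = 23.55, 157×0.16 = 25.12, 157×0.07 = 10.99.
χ² = (24−26.69)²/26.69 + (27−21.98)²/21.98 + (10−12.56)²/12.56 + (16−15.7)²/15.7 + (22−20.41)²/20.41 + (26−23.55)²/23.55 + (21−25.12)²/25.12 + (11−10.99)²/10.99
   = 0.2711 + 1.1465 + 0.5218 + 0.0057 + 0.1239 + 0.2549 + 0.6757 + 0.0000
Sum = 3.000

3.000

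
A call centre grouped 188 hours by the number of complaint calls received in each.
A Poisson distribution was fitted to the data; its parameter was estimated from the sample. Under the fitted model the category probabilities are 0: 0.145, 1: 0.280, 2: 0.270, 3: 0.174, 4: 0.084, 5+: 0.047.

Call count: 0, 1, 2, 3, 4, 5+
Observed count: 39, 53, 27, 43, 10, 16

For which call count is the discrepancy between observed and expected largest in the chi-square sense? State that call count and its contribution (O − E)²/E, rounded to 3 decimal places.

Expected counts E_i = n·p_i: 188×0.145 = 27.26, 188×0.280 = 52.64, 188×0.270 = 50.76, 188×0.174 = 32.712, 188×0.084 = 15.792, 188×0.047 = 8.836.
cat         O        E   (O−E)²/E
0          39    27.26     5.0560
1          53    52.64     0.0025
2          27    50.76    11.1217
3          43   32.712     3.2356
4          10   15.792     2.1243
5+         16    8.836     5.8084
The largest term is for 2: 11.122.

2, 11.122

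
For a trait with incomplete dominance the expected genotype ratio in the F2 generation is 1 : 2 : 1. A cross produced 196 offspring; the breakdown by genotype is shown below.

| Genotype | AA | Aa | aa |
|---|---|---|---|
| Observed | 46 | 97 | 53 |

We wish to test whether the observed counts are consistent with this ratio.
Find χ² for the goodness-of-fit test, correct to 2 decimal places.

0.52

Ratio total = 4. Expected counts: 196×1/4 = 49, 196×2/4 = 98, 196×1/4 = 49.
AA: (46 − 49)²/49 = 9/49 = 0.184
Aa: (97 − 98)²/98 = 1/98 = 0.010
aa: (53 − 49)²/49 = 16/49 = 0.327
Sum = 0.52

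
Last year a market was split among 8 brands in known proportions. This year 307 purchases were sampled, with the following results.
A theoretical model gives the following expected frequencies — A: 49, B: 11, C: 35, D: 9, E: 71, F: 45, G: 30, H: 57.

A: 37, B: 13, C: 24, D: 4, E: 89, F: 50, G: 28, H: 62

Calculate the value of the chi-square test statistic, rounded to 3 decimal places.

15.228

cat         O        E   (O−E)²/E
A          37       49     2.9388
B          13       11     0.3636
C          24       35     3.4571
D           4        9     2.7778
E          89       71     4.5634
F          50       45     0.5556
G          28       30     0.1333
H          62       57     0.4386
Sum = 15.228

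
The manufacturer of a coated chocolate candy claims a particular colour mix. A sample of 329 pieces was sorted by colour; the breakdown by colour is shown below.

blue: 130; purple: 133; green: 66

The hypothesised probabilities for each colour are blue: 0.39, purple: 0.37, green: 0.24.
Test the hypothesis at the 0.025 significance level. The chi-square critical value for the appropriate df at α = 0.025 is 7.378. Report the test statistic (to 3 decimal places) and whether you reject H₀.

Expected counts E_i = n·p_i: 329×0.39 = 128.31, 329×0.37 = 121.73, 329×0.24 = 78.96.
cat         O        E   (O−E)²/E
blue      130   128.31     0.0223
purple    133   121.73     1.0434
green      66    78.96     2.1272
Sum = 3.193
df = 2. Since 3.193 < 7.378, we do not reject H₀.

3.193; do not reject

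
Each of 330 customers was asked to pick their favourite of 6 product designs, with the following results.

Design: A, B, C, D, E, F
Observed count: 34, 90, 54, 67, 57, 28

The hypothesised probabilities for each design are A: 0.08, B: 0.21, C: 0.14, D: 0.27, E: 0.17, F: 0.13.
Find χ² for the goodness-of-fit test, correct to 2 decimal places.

20.36

Expected counts E_i = n·p_i: 330×0.08 = 26.4, 330×0.21 = 69.3, 330×0.14 = 46.2, 330×0.27 = 89.1, 330×0.17 = 56.1, 330×0.13 = 42.9.
cat         O        E   (O−E)²/E
A          34     26.4      2.188
B          90     69.3      6.183
C          54     46.2      1.317
D          67     89.1      5.482
E          57     56.1      0.014
F          28     42.9      5.175
Sum = 20.36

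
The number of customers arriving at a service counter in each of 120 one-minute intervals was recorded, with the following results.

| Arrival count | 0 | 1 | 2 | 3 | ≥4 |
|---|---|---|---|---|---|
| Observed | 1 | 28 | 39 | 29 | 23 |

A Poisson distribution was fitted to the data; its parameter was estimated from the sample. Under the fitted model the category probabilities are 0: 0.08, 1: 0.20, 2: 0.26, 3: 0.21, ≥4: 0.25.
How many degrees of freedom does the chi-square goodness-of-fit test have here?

3

There are k = 5 categories and 1 parameter estimated from the data, so df = 5 − 1 − 1 = 3.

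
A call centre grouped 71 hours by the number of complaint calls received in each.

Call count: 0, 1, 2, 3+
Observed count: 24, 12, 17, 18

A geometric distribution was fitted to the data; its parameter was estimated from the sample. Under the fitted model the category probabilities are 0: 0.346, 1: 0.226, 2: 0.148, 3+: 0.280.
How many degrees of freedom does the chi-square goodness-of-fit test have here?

There are k = 4 categories and 1 parameter estimated from the data, so df = 4 − 1 − 1 = 2.

2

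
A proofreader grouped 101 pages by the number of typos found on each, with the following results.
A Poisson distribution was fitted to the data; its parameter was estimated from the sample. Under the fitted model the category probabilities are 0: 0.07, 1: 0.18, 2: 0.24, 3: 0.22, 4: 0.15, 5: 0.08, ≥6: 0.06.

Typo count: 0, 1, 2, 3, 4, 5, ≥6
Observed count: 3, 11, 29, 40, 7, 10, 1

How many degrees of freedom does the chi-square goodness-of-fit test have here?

5

There are k = 7 categories and 1 parameter estimated from the data, so df = 7 − 1 − 1 = 5.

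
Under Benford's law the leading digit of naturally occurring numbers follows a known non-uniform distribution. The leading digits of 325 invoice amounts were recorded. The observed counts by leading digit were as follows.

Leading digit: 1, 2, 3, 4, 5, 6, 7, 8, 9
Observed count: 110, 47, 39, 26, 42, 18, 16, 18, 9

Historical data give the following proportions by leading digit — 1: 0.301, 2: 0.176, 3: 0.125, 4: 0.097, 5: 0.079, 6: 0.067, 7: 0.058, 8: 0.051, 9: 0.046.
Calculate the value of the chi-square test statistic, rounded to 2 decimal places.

18.32

Expected counts E_i = n·p_i: 325×0.301 = 97.825, 325×0.176 = 57.2, 325×0.125 = 40.625, 325×0.097 = 31.525, 325×0.079 = 25.675, 325×0.067 = 21.775, 325×0.058 = 18.85, 325×0.051 = 16.575, 325×0.046 = 14.95.
cat         O        E   (O−E)²/E
1         110   97.825      1.515
2          47     57.2      1.819
3          39   40.625      0.065
4          26   31.525      0.968
5          42   25.675     10.380
6          18   21.775      0.654
7          16    18.85      0.431
8          18   16.575      0.123
9           9    14.95      2.368
Sum = 18.32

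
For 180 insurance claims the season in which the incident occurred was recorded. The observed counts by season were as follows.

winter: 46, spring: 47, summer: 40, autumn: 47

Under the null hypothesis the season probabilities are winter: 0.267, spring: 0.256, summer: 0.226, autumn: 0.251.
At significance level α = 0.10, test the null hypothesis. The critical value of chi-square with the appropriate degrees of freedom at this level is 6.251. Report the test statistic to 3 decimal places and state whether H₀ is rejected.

0.191; do not reject

Expected counts E_i = n·p_i: 180×0.267 = 48.06, 180×0.256 = 46.08, 180×0.226 = 40.68, 180×0.251 = 45.18.
χ² = (46−48.06)²/48.06 + (47−46.08)²/46.08 + (40−40.68)²/40.68 + (47−45.18)²/45.18
   = 0.0883 + 0.0184 + 0.0114 + 0.0733
Sum = 0.191
df = 3. Since 0.191 < 6.251, we do not reject H₀.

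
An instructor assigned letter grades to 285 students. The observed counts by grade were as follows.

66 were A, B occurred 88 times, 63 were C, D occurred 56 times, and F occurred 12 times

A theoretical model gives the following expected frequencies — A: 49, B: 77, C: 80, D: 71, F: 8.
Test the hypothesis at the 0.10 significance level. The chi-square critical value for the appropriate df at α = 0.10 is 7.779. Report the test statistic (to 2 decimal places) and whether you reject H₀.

16.25; reject

A: (66 − 49)²/49 = 289/49 = 5.898
B: (88 − 77)²/77 = 121/77 = 1.571
C: (63 − 80)²/80 = 289/80 = 3.613
D: (56 − 71)²/71 = 225/71 = 3.169
F: (12 − 8)²/8 = 16/8 = 2.000
Sum = 16.25
df = 4. Since 16.25 > 7.779, we reject H₀.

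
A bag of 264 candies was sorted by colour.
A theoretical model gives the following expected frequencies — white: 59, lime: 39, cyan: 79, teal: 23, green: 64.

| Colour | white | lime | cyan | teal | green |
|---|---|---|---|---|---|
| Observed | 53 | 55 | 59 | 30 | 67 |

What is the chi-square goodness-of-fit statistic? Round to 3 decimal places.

cat         O        E   (O−E)²/E
white      53       59     0.6102
lime       55       39     6.5641
cyan       59       79     5.0633
teal       30       23     2.1304
green      67       64     0.1406
Sum = 14.509

14.509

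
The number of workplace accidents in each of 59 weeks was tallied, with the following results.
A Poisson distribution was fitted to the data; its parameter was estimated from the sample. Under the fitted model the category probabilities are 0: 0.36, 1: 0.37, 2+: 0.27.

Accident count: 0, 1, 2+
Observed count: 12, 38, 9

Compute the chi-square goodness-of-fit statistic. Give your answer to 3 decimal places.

Expected counts E_i = n·p_i: 59×0.36 = 21.24, 59×0.37 = 21.83, 59×0.27 = 15.93.
χ² = (12−21.24)²/21.24 + (38−21.83)²/21.83 + (9−15.93)²/15.93
   = 4.0197 + 11.9775 + 3.0147
Sum = 19.012

19.012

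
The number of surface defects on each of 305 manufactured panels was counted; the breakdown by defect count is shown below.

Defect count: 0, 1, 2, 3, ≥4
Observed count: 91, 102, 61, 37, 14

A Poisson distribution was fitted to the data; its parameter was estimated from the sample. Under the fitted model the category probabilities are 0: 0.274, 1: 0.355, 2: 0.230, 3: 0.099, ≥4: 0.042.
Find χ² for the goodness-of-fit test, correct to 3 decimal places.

3.862

Expected counts E_i = n·p_i: 305×0.274 = 83.57, 305×0.355 = 108.275, 305×0.230 = 70.15, 305×0.099 = 30.195, 305×0.042 = 12.81.
χ² = (91−83.57)²/83.57 + (102−108.275)²/108.275 + (61−70.15)²/70.15 + (37−30.195)²/30.195 + (14−12.81)²/12.81
   = 0.6606 + 0.3637 + 1.1935 + 1.5336 + 0.1105
Sum = 3.862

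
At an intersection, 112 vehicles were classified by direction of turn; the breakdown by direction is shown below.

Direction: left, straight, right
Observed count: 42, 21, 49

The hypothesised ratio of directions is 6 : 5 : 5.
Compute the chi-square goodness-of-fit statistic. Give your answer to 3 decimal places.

Ratio total = 16. Expected counts: 112×6/16 = 42, 112×5/16 = 35, 112×5/16 = 35.
cat           O        E   (O−E)²/E
left         42       42     0.0000
straight     21       35     5.6000
right        49       35     5.6000
Sum = 11.200

11.200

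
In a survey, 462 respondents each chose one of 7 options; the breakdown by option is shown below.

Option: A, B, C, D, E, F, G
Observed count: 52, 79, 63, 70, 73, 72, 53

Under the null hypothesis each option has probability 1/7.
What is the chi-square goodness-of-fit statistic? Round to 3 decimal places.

9.758

Under H₀ each category has probability 1/7, so each expected count is 462/7 = 66.
cat         O        E   (O−E)²/E
A          52       66     2.9697
B          79       66     2.5606
C          63       66     0.1364
D          70       66     0.2424
E          73       66     0.7424
F          72       66     0.5455
G          53       66     2.5606
Sum = 9.758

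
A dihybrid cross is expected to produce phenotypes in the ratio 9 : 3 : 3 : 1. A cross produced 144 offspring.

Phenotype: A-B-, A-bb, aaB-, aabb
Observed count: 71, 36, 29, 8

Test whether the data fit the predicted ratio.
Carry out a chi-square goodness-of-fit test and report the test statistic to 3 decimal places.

Ratio total = 16. Expected counts: 144×9/16 = 81, 144×3/16 = 27, 144×3/16 = 27, 144×1/16 = 9.
A-B-: (71 − 81)²/81 = 100/81 = 1.2346
A-bb: (36 − 27)²/27 = 81/27 = 3.0000
aaB-: (29 − 27)²/27 = 4/27 = 0.1481
aabb: (8 − 9)²/9 = 1/9 = 0.1111
Sum = 4.494

4.494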